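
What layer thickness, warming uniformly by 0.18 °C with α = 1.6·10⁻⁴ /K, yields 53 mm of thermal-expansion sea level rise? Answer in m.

H ≈ 1840 m

H = Δh/(αΔT) = 0.053 / (1.6×10⁻⁴ × 0.18) ≈ 1840 m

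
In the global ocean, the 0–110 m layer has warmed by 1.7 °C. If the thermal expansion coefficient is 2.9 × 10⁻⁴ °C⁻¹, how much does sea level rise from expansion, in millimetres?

54 mm

Δh = αΔT·H = 2.9×10⁻⁴ × 1.7 × 110 = 0.05423 m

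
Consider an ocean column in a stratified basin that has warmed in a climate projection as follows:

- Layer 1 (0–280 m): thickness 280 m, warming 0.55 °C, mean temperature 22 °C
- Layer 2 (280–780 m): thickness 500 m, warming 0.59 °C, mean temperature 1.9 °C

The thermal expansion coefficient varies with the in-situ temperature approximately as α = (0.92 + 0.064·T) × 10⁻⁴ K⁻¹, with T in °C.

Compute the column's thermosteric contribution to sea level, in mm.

Layer 1: α = (0.92 + 0.064×22)×10⁻⁴ = 2.328×10⁻⁴ K⁻¹
Layer 2: α = (0.92 + 0.064×1.9)×10⁻⁴ = 1.0416×10⁻⁴ K⁻¹
2.328×10⁻⁴ × 280 × 0.55 = 0.0358512 m
0.59 × 500 × 1.0416×10⁻⁴ = 0.0307272 m
Δh = 0.0358512 + 0.0307272 = 0.0665784 m

Δh = 67 mm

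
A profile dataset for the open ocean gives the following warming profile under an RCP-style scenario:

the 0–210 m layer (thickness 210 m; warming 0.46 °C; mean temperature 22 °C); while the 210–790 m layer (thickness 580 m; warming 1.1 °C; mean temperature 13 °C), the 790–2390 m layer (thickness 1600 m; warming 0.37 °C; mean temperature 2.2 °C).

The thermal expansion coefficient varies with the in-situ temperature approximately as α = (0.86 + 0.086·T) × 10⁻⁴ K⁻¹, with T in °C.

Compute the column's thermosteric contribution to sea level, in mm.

Δh ≈ 210 mm

Layer 1: α = (0.86 + 0.086×22)×10⁻⁴ = 2.752×10⁻⁴ K⁻¹
Layer 2: α = (0.86 + 0.086×13)×10⁻⁴ = 1.978×10⁻⁴ K⁻¹
Layer 3: α = (0.86 + 0.086×2.2)×10⁻⁴ = 1.0492×10⁻⁴ K⁻¹
0–210 m: 210 × 0.46 × 2.752×10⁻⁴ = 0.02658432 m
Layer 2: 1.978×10⁻⁴ × 1.1 × 580 = 0.1261964 m
0.37 × 1600 × 1.0492×10⁻⁴ = 0.06211264 m
Δh = 0.02658432 + 0.1261964 + 0.06211264 = 0.21489336 m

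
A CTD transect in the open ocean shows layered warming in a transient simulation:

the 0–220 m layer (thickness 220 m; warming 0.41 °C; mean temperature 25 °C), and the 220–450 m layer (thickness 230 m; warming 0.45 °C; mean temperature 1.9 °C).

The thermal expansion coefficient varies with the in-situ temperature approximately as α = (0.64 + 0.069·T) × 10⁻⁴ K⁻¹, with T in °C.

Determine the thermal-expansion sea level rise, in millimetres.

Layer 1: α = (0.64 + 0.069×25)×10⁻⁴ = 2.365×10⁻⁴ K⁻¹
Layer 2: α = (0.64 + 0.069×1.9)×10⁻⁴ = 0.7711×10⁻⁴ K⁻¹
2.365×10⁻⁴ × 220 × 0.41 = 0.0213323 m
0.7711×10⁻⁴ × 0.45 × 230 = 0.007980885 m
Δh = 0.0213323 + 0.007980885 = 0.029313185 m ≈ 29.3 mm

about 29.3 mm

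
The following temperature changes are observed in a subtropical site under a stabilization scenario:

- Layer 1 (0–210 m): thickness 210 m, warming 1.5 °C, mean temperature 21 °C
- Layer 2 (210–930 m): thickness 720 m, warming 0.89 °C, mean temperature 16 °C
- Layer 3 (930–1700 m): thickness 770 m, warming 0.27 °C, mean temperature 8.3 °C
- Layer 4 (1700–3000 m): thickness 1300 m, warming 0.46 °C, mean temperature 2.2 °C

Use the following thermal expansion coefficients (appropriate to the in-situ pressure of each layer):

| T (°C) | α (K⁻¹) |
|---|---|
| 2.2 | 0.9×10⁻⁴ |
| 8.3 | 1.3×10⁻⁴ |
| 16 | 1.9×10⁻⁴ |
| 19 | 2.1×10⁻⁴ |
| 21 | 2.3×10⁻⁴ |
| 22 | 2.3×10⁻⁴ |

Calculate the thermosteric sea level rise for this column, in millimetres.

Layer 1 at 21 °C → α = 2.3×10⁻⁴ K⁻¹
Layer 2 at 16 °C → α = 1.9×10⁻⁴ K⁻¹
Layer 3 at 8.3 °C → α = 1.3×10⁻⁴ K⁻¹
Layer 4 at 2.2 °C → α = 0.9×10⁻⁴ K⁻¹
0–210 m: 210 × 2.3×10⁻⁴ × 1.5 = 0.07245 m
Layer 2: 720 × 1.9×10⁻⁴ × 0.89 = 0.121752 m
0.27 × 770 × 1.3×10⁻⁴ = 0.027027 m
Layer 4: 1300 × 0.46 × 0.9×10⁻⁴ = 0.05382 m
Δh = 0.07245 + 0.121752 + 0.027027 + 0.05382 = 0.275049 m

275 mm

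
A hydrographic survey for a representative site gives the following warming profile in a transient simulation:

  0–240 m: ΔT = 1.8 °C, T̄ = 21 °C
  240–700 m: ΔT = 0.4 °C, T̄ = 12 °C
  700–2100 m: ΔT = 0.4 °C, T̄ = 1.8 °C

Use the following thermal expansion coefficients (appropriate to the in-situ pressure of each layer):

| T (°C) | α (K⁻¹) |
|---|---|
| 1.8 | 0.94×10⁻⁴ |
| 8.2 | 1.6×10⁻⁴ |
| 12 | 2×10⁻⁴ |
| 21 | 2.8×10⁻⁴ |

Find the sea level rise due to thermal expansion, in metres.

Layer 1 at 21 °C → α = 2.8×10⁻⁴ K⁻¹
Layer 2 at 12 °C → α = 2×10⁻⁴ K⁻¹
Layer 3 at 1.8 °C → α = 0.94×10⁻⁴ K⁻¹
0–240 m: 240 × 1.8 × 2.8×10⁻⁴ = 0.12096 m
2×10⁻⁴ × 460 × 0.4 = 0.03680 m
700–2100 m: 1400 × 0.94×10⁻⁴ × 0.4 = 0.05264 m
Δh = 0.12096 + 0.03680 + 0.05264 = 0.21040 m

Δh ≈ 0.210 m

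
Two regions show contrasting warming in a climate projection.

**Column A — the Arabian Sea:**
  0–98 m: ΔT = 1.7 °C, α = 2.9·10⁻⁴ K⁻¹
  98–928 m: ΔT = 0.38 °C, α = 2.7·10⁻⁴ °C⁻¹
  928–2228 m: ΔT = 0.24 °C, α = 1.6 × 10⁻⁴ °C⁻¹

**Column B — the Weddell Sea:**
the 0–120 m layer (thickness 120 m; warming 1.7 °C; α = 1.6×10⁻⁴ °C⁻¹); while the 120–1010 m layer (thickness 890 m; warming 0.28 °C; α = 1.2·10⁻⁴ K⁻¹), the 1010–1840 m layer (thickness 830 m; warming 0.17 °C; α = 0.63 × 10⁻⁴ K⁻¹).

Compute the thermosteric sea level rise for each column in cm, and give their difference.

A Layer 1: 2.9×10⁻⁴ × 1.7 × 98 = 0.048314 m
A 98–928 m: 830 × 0.38 × 2.7×10⁻⁴ = 0.085158 m
A 928–2228 m: 1.6×10⁻⁴ × 0.24 × 1300 = 0.04992 m
A total: 0.183392 m
B 0–120 m: 1.6×10⁻⁴ × 1.7 × 120 = 0.03264 m
B 1.2×10⁻⁴ × 0.28 × 890 = 0.029904 m
B 0.63×10⁻⁴ × 830 × 0.17 = 0.0088893 m
B total: 0.0714333 m
Difference: 0.183392 − 0.0714333 = 0.1119587 m

A: 18 cm; B: 7.1 cm; difference 11 cm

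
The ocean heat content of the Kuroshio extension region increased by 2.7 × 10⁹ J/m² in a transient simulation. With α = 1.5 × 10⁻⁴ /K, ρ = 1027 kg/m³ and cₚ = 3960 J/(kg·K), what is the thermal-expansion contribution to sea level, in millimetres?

about 100 mm

Δh = αQ/(ρcₚ) = 1.5×10⁻⁴ × 2.7×10⁹ / (1027 × 3960) ≈ 0.099584 m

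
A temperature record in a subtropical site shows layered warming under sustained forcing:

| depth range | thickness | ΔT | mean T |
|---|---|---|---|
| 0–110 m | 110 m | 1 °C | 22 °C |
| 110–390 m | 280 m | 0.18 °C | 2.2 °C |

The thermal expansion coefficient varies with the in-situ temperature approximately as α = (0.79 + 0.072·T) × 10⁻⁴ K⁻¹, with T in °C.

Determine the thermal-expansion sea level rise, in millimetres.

Layer 1: α = (0.79 + 0.072×22)×10⁻⁴ = 2.374×10⁻⁴ K⁻¹
Layer 2: α = (0.79 + 0.072×2.2)×10⁻⁴ = 0.9484×10⁻⁴ K⁻¹
Layer 1: 2.374×10⁻⁴ × 1 × 110 = 0.026114 m
Layer 2: 0.9484×10⁻⁴ × 280 × 0.18 = 0.004779936 m
Δh = 0.026114 + 0.004779936 = 0.030893936 m

about 30.9 mm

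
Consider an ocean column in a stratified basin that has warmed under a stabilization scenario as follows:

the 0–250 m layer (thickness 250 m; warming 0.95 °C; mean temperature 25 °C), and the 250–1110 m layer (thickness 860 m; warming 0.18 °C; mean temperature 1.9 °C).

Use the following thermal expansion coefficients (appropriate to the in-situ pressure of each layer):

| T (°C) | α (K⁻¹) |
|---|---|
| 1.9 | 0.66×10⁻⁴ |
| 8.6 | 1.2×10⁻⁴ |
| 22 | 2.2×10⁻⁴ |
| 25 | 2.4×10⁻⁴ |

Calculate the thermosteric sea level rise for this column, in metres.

Layer 1 at 25 °C → α = 2.4×10⁻⁴ K⁻¹
Layer 2 at 1.9 °C → α = 0.66×10⁻⁴ K⁻¹
Layer 1: 2.4×10⁻⁴ × 250 × 0.95 = 0.05700 m
Layer 2: 0.18 × 860 × 0.66×10⁻⁴ = 0.0102168 m
Δh = 0.05700 + 0.0102168 = 0.0672168 m

0.067 m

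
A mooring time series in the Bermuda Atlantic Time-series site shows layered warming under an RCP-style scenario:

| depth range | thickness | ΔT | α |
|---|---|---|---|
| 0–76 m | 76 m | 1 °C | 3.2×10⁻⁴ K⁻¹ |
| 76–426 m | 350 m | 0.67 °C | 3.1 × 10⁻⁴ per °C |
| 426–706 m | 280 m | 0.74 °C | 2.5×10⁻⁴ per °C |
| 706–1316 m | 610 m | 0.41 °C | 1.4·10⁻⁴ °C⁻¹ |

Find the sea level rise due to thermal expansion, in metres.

0–76 m: 3.2×10⁻⁴ × 76 × 1 = 0.02432 m
3.1×10⁻⁴ × 350 × 0.67 = 0.072695 m
Layer 3: 0.74 × 2.5×10⁻⁴ × 280 = 0.05180 m
Layer 4: 1.4×10⁻⁴ × 0.41 × 610 = 0.035014 m
Δh = 0.02432 + 0.072695 + 0.05180 + 0.035014 = 0.183829 m

0.184 m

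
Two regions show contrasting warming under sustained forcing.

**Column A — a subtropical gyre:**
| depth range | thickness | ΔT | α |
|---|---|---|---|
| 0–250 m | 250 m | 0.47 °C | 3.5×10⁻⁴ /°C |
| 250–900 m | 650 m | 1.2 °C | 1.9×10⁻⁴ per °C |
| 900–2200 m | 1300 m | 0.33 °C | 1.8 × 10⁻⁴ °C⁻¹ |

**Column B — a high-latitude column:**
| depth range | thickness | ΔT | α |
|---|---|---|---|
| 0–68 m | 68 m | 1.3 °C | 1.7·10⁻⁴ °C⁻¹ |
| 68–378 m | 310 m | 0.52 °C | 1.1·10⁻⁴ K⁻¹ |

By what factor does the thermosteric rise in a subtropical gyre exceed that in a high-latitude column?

A 0–250 m: 3.5×10⁻⁴ × 250 × 0.47 = 0.041125 m
A 250–900 m: 650 × 1.9×10⁻⁴ × 1.2 = 0.14820 m
A Layer 3: 1.8×10⁻⁴ × 0.33 × 1300 = 0.07722 m
A total: 0.266545 m
B 0–68 m: 1.7×10⁻⁴ × 1.3 × 68 = 0.015028 m
B 68–378 m: 0.52 × 1.1×10⁻⁴ × 310 = 0.017732 m
B total: 0.03276 m
Ratio: 0.266545 / 0.03276 ≈ 8.136

a factor of 8.14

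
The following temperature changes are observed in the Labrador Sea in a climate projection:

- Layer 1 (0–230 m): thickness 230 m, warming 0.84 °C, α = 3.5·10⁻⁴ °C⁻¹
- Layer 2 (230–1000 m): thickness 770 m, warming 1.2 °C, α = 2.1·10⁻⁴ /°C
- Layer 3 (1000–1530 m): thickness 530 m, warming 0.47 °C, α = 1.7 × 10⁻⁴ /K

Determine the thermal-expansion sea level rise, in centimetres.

Layer 1: 3.5×10⁻⁴ × 0.84 × 230 = 0.06762 m
2.1×10⁻⁴ × 1.2 × 770 = 0.19404 m
530 × 1.7×10⁻⁴ × 0.47 = 0.042347 m
Δh = 0.06762 + 0.19404 + 0.042347 = 0.304007 m

about 30.4 cm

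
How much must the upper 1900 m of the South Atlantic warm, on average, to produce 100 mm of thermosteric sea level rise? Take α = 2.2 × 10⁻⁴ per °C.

about 0.24 K

ΔT = Δh/(αH) = 0.1 / (2.2×10⁻⁴ × 1900) ≈ 0.2392 K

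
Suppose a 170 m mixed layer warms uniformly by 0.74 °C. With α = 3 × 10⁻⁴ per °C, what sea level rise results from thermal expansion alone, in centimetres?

about 3.77 cm

Δh = αΔT·H = 3×10⁻⁴ × 0.74 × 170 = 0.03774 m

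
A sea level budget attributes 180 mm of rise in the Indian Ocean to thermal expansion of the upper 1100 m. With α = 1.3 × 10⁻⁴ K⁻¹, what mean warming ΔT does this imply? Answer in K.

ΔT ≈ 1.26 K

ΔT = Δh/(αH) = 0.18 / (1.3×10⁻⁴ × 1100) ≈ 1.259 K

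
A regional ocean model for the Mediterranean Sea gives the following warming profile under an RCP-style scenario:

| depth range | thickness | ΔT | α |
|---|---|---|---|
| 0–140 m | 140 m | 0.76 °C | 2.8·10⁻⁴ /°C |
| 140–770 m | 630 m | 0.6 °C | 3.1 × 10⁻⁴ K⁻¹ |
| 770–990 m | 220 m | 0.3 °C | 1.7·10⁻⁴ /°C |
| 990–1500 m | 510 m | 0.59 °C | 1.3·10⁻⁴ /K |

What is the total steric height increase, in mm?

140 × 0.76 × 2.8×10⁻⁴ = 0.029792 m
0.6 × 630 × 3.1×10⁻⁴ = 0.11718 m
770–990 m: 0.3 × 1.7×10⁻⁴ × 220 = 0.01122 m
Layer 4: 510 × 0.59 × 1.3×10⁻⁴ = 0.039117 m
Δh = 0.029792 + 0.11718 + 0.01122 + 0.039117 = 0.197309 m ≈ 197 mm

197 mm of thermosteric rise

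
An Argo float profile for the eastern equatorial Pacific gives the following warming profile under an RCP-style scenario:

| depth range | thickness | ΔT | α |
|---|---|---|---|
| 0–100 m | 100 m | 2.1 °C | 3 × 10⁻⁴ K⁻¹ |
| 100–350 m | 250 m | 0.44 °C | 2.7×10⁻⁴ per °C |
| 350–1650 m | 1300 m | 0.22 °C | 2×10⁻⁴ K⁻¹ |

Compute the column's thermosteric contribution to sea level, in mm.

about 150 mm

2.1 × 3×10⁻⁴ × 100 = 0.06300 m
Layer 2: 0.44 × 250 × 2.7×10⁻⁴ = 0.02970 m
Layer 3: 0.22 × 2×10⁻⁴ × 1300 = 0.05720 m
Δh = 0.06300 + 0.02970 + 0.05720 = 0.14990 m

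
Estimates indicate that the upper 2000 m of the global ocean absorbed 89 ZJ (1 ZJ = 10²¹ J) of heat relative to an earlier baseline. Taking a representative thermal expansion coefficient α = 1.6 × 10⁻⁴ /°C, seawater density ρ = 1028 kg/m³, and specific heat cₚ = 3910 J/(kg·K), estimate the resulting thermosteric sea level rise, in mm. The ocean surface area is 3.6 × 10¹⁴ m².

Per unit area: Q = 89×10²¹ / (3.6×10¹⁴) ≈ 2.472×10⁸ J/m²
Δh = αQ/(ρcₚ) = 1.6×10⁻⁴ × 2.472×10⁸ / (1028 × 3910) ≈ 0.0098401 m

Δh = 9.84 mm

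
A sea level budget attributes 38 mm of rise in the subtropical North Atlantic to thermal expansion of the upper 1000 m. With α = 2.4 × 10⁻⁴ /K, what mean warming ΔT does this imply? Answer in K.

ΔT ≈ 0.16 K

ΔT = Δh/(αH) = 0.038 / (2.4×10⁻⁴ × 1000) ≈ 0.1583 K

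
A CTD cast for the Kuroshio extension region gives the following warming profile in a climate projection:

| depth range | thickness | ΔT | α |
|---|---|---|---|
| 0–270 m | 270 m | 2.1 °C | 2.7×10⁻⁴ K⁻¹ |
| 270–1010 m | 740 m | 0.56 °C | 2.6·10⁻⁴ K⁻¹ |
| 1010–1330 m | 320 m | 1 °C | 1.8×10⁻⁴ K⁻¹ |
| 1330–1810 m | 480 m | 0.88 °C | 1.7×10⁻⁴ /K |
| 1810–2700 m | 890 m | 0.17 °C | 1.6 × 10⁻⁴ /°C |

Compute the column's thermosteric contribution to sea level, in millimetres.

414 mm of thermosteric rise

2.7×10⁻⁴ × 270 × 2.1 = 0.15309 m
270–1010 m: 0.56 × 2.6×10⁻⁴ × 740 = 0.107744 m
Layer 3: 1 × 1.8×10⁻⁴ × 320 = 0.05760 m
1.7×10⁻⁴ × 480 × 0.88 = 0.071808 m
1810–2700 m: 890 × 0.17 × 1.6×10⁻⁴ = 0.024208 m
Δh = 0.15309 + 0.107744 + 0.05760 + 0.071808 + 0.024208 = 0.41445 m ≈ 414 mm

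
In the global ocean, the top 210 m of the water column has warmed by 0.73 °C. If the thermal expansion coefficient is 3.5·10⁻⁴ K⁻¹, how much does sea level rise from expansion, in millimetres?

53.7 mm of thermosteric rise

Δh = αΔT·H = 3.5×10⁻⁴ × 0.73 × 210 = 0.053655 m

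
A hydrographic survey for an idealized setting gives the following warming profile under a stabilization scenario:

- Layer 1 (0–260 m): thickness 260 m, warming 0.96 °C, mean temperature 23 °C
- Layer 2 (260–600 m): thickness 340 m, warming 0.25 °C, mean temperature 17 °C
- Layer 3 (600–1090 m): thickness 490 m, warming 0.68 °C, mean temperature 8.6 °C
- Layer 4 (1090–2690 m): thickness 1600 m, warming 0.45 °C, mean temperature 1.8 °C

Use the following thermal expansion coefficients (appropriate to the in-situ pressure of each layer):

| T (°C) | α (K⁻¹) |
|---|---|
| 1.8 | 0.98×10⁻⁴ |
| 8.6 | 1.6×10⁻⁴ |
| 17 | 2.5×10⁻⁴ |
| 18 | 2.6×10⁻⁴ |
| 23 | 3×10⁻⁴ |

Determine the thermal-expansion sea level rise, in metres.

Layer 1 at 23 °C → α = 3×10⁻⁴ K⁻¹
Layer 2 at 17 °C → α = 2.5×10⁻⁴ K⁻¹
Layer 3 at 8.6 °C → α = 1.6×10⁻⁴ K⁻¹
Layer 4 at 1.8 °C → α = 0.98×10⁻⁴ K⁻¹
0–260 m: 3×10⁻⁴ × 0.96 × 260 = 0.07488 m
Layer 2: 0.25 × 340 × 2.5×10⁻⁴ = 0.02125 m
600–1090 m: 0.68 × 1.6×10⁻⁴ × 490 = 0.053312 m
Layer 4: 0.45 × 0.98×10⁻⁴ × 1600 = 0.07056 m
Δh = 0.07488 + 0.02125 + 0.053312 + 0.07056 = 0.220002 m

0.22 m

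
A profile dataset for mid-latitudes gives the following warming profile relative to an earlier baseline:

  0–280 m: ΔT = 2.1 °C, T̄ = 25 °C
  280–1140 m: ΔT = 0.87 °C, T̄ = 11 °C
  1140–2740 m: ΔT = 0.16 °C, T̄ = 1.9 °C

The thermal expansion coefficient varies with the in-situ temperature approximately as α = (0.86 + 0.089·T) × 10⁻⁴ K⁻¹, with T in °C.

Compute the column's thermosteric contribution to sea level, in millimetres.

Layer 1: α = (0.86 + 0.089×25)×10⁻⁴ = 3.085×10⁻⁴ K⁻¹
Layer 2: α = (0.86 + 0.089×11)×10⁻⁴ = 1.839×10⁻⁴ K⁻¹
Layer 3: α = (0.86 + 0.089×1.9)×10⁻⁴ = 1.0291×10⁻⁴ K⁻¹
Layer 1: 2.1 × 3.085×10⁻⁴ × 280 = 0.181398 m
Layer 2: 1.839×10⁻⁴ × 0.87 × 860 = 0.13759398 m
Layer 3: 1600 × 0.16 × 1.0291×10⁻⁴ = 0.02634496 m
Δh = 0.181398 + 0.13759398 + 0.02634496 = 0.34533694 m ≈ 345 mm

345 mm of thermosteric rise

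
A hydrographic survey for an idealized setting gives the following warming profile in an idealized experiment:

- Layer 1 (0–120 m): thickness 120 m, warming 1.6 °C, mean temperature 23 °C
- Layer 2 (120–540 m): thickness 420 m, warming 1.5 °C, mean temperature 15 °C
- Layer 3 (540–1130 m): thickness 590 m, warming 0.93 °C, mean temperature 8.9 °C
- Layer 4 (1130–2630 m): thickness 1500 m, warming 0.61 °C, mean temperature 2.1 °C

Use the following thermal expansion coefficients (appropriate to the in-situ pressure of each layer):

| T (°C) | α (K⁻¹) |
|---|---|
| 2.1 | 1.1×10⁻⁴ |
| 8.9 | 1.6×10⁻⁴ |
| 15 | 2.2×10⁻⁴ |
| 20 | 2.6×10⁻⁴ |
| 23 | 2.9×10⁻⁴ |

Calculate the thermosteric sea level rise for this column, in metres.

Layer 1 at 23 °C → α = 2.9×10⁻⁴ K⁻¹
Layer 2 at 15 °C → α = 2.2×10⁻⁴ K⁻¹
Layer 3 at 8.9 °C → α = 1.6×10⁻⁴ K⁻¹
Layer 4 at 2.1 °C → α = 1.1×10⁻⁴ K⁻¹
Layer 1: 2.9×10⁻⁴ × 1.6 × 120 = 0.05568 m
Layer 2: 2.2×10⁻⁴ × 1.5 × 420 = 0.13860 m
1.6×10⁻⁴ × 0.93 × 590 = 0.087792 m
Layer 4: 1.1×10⁻⁴ × 0.61 × 1500 = 0.10065 m
Δh = 0.05568 + 0.13860 + 0.087792 + 0.10065 = 0.382722 m ≈ 0.38 m

about 0.38 m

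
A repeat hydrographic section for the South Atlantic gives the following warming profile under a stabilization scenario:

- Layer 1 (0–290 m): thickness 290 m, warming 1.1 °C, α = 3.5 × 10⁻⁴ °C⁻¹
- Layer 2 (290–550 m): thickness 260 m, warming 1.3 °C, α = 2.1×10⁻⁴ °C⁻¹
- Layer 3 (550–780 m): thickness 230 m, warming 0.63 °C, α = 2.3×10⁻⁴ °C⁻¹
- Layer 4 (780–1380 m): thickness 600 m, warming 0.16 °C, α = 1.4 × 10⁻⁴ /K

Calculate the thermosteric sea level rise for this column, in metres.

Layer 1: 1.1 × 3.5×10⁻⁴ × 290 = 0.11165 m
Layer 2: 2.1×10⁻⁴ × 1.3 × 260 = 0.07098 m
Layer 3: 2.3×10⁻⁴ × 0.63 × 230 = 0.033327 m
600 × 0.16 × 1.4×10⁻⁴ = 0.01344 m
Δh = 0.11165 + 0.07098 + 0.033327 + 0.01344 = 0.229397 m ≈ 0.229 m

Δh = 0.229 m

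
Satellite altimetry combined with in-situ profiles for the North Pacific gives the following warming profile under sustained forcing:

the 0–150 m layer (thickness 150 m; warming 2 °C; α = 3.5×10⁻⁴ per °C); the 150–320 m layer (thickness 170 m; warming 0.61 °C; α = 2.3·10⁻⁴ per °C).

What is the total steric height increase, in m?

0–150 m: 3.5×10⁻⁴ × 2 × 150 = 0.10500 m
2.3×10⁻⁴ × 0.61 × 170 = 0.023851 m
Δh = 0.10500 + 0.023851 = 0.128851 m ≈ 0.13 m

Δh ≈ 0.13 m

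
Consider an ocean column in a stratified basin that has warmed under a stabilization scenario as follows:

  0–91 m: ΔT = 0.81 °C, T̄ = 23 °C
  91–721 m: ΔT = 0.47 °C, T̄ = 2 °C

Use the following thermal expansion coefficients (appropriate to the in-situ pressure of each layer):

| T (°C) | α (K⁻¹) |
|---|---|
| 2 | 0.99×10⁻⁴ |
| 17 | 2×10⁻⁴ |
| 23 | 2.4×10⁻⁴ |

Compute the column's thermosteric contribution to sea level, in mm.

Layer 1 at 23 °C → α = 2.4×10⁻⁴ K⁻¹
Layer 2 at 2 °C → α = 0.99×10⁻⁴ K⁻¹
0–91 m: 2.4×10⁻⁴ × 0.81 × 91 = 0.0176904 m
Layer 2: 0.99×10⁻⁴ × 0.47 × 630 = 0.0293139 m
Δh = 0.0176904 + 0.0293139 = 0.0470043 m

Δh ≈ 47.0 mm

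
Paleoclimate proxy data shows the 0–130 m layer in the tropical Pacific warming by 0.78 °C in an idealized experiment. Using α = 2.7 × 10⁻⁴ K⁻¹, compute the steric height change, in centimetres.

about 2.7 cm

Δh = αΔT·H = 2.7×10⁻⁴ × 0.78 × 130 = 0.027378 m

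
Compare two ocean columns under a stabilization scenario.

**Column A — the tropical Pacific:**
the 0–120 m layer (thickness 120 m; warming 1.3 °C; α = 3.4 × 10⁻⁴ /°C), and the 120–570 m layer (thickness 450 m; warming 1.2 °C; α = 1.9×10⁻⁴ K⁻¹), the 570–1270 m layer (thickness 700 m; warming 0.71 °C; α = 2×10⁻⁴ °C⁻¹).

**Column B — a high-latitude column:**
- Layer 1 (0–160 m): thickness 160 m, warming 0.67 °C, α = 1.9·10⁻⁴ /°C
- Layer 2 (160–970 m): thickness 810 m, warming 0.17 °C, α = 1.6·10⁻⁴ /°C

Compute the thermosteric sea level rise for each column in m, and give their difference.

A Layer 1: 120 × 1.3 × 3.4×10⁻⁴ = 0.05304 m
A Layer 2: 1.2 × 1.9×10⁻⁴ × 450 = 0.10260 m
A 700 × 2×10⁻⁴ × 0.71 = 0.09940 m
A total: 0.25504 m
B Layer 1: 1.9×10⁻⁴ × 0.67 × 160 = 0.020368 m
B Layer 2: 1.6×10⁻⁴ × 0.17 × 810 = 0.022032 m
B total: 0.04240 m
Difference: 0.25504 − 0.04240 = 0.21264 m

Δh_A ≈ 0.26 m, Δh_B ≈ 0.042 m; difference ≈ 0.21 m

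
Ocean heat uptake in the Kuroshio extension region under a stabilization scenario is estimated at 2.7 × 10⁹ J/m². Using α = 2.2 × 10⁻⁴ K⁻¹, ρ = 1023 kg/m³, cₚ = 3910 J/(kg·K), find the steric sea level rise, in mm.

about 149 mm

Δh = αQ/(ρcₚ) = 2.2×10⁻⁴ × 2.7×10⁹ / (1023 × 3910) ≈ 0.14850 m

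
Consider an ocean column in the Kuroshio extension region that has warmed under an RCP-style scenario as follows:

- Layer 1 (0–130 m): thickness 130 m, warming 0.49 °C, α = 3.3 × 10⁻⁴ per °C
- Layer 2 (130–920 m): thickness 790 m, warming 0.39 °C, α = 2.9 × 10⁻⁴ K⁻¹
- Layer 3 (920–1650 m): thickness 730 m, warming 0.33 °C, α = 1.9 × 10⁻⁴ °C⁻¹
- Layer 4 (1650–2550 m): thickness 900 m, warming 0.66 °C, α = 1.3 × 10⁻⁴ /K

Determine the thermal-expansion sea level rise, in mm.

Δh = 233 mm

3.3×10⁻⁴ × 130 × 0.49 = 0.021021 m
130–920 m: 0.39 × 2.9×10⁻⁴ × 790 = 0.089349 m
1.9×10⁻⁴ × 0.33 × 730 = 0.045771 m
900 × 0.66 × 1.3×10⁻⁴ = 0.07722 m
Δh = 0.021021 + 0.089349 + 0.045771 + 0.07722 = 0.233361 m ≈ 233 mm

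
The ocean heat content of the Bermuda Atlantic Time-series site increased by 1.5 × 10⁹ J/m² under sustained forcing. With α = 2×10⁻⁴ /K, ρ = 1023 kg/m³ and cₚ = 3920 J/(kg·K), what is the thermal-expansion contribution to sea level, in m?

0.0748 m

Δh = αQ/(ρcₚ) = 2×10⁻⁴ × 1.5×10⁹ / (1023 × 3920) ≈ 0.07481 m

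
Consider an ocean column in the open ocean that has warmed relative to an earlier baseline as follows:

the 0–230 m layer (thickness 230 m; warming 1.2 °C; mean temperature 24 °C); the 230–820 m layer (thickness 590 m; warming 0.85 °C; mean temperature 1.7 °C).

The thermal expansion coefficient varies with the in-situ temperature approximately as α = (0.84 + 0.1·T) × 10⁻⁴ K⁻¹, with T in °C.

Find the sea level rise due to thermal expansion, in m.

Layer 1: α = (0.84 + 0.1×24)×10⁻⁴ = 3.24×10⁻⁴ K⁻¹
Layer 2: α = (0.84 + 0.1×1.7)×10⁻⁴ = 1.01×10⁻⁴ K⁻¹
Layer 1: 230 × 1.2 × 3.24×10⁻⁴ = 0.089424 m
Layer 2: 0.85 × 1.01×10⁻⁴ × 590 = 0.0506515 m
Δh = 0.089424 + 0.0506515 = 0.1400755 m ≈ 0.140 m

about 0.140 m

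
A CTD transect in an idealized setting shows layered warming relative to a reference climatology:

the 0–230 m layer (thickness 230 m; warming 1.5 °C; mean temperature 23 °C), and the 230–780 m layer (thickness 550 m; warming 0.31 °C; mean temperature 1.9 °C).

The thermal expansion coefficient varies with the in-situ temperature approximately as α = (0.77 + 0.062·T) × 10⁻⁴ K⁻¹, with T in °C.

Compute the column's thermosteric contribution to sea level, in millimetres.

Layer 1: α = (0.77 + 0.062×23)×10⁻⁴ = 2.196×10⁻⁴ K⁻¹
Layer 2: α = (0.77 + 0.062×1.9)×10⁻⁴ = 0.8878×10⁻⁴ K⁻¹
Layer 1: 2.196×10⁻⁴ × 1.5 × 230 = 0.075762 m
0.31 × 550 × 0.8878×10⁻⁴ = 0.01513699 m
Δh = 0.075762 + 0.01513699 = 0.09089899 m

about 91 mm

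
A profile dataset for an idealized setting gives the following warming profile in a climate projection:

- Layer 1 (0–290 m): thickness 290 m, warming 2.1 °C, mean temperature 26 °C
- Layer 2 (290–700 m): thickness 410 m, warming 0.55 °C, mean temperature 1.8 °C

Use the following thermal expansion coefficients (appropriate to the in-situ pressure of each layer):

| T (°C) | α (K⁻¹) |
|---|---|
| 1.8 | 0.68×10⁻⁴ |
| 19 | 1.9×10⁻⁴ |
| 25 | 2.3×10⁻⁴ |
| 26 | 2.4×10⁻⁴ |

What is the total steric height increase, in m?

Δh ≈ 0.16 m

Layer 1 at 26 °C → α = 2.4×10⁻⁴ K⁻¹
Layer 2 at 1.8 °C → α = 0.68×10⁻⁴ K⁻¹
2.4×10⁻⁴ × 2.1 × 290 = 0.14616 m
290–700 m: 410 × 0.55 × 0.68×10⁻⁴ = 0.015334 m
Δh = 0.14616 + 0.015334 = 0.161494 m ≈ 0.16 m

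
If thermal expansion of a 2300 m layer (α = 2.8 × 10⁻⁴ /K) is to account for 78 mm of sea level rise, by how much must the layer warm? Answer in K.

ΔT = Δh/(αH) = 0.078 / (2.8×10⁻⁴ × 2300) ≈ 0.1211 K

0.12 K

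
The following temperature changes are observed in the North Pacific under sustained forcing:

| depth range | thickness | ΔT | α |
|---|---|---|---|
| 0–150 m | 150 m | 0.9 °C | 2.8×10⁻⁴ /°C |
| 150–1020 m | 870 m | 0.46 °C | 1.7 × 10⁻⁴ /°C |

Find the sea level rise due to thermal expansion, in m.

Δh ≈ 0.11 m

0.9 × 2.8×10⁻⁴ × 150 = 0.03780 m
Layer 2: 1.7×10⁻⁴ × 870 × 0.46 = 0.068034 m
Δh = 0.03780 + 0.068034 = 0.105834 m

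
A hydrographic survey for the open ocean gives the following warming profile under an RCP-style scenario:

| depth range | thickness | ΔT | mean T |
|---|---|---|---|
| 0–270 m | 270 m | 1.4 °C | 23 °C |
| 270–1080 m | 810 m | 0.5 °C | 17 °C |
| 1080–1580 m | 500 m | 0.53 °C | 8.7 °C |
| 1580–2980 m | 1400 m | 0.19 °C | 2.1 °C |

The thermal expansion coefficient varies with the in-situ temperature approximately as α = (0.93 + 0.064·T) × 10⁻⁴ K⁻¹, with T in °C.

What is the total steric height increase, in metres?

about 0.240 m

Layer 1: α = (0.93 + 0.064×23)×10⁻⁴ = 2.402×10⁻⁴ K⁻¹
Layer 2: α = (0.93 + 0.064×17)×10⁻⁴ = 2.018×10⁻⁴ K⁻¹
Layer 3: α = (0.93 + 0.064×8.7)×10⁻⁴ = 1.4868×10⁻⁴ K⁻¹
Layer 4: α = (0.93 + 0.064×2.1)×10⁻⁴ = 1.0644×10⁻⁴ K⁻¹
Layer 1: 1.4 × 2.402×10⁻⁴ × 270 = 0.0907956 m
810 × 2.018×10⁻⁴ × 0.5 = 0.081729 m
1080–1580 m: 500 × 0.53 × 1.4868×10⁻⁴ = 0.0394002 m
Layer 4: 1400 × 1.0644×10⁻⁴ × 0.19 = 0.02831304 m
Δh = 0.0907956 + 0.081729 + 0.0394002 + 0.02831304 = 0.24023784 m ≈ 0.240 m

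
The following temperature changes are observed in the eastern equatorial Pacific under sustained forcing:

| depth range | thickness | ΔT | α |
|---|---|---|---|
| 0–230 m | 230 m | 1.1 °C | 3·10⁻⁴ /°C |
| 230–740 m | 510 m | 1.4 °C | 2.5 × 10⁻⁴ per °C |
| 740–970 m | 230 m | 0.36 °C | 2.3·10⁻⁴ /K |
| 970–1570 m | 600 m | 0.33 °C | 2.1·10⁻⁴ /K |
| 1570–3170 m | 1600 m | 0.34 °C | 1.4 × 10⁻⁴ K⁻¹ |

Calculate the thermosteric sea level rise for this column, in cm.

0–230 m: 230 × 3×10⁻⁴ × 1.1 = 0.07590 m
230–740 m: 510 × 2.5×10⁻⁴ × 1.4 = 0.17850 m
Layer 3: 0.36 × 230 × 2.3×10⁻⁴ = 0.019044 m
600 × 2.1×10⁻⁴ × 0.33 = 0.04158 m
Layer 5: 1600 × 0.34 × 1.4×10⁻⁴ = 0.07616 m
Δh = 0.07590 + 0.17850 + 0.019044 + 0.04158 + 0.07616 = 0.391184 m ≈ 39 cm

39 cm of thermosteric rise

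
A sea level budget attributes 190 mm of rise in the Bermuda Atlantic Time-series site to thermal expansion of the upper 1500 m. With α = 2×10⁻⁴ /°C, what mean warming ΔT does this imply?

ΔT = Δh/(αH) = 0.19 / (2×10⁻⁴ × 1500) ≈ 0.6333 K

0.633 K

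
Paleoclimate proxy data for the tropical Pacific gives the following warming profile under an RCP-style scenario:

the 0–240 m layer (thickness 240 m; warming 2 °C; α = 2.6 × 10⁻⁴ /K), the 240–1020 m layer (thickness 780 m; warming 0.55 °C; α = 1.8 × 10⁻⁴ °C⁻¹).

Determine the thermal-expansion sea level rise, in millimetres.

202 mm

2 × 2.6×10⁻⁴ × 240 = 0.12480 m
240–1020 m: 1.8×10⁻⁴ × 780 × 0.55 = 0.07722 m
Δh = 0.12480 + 0.07722 = 0.20202 m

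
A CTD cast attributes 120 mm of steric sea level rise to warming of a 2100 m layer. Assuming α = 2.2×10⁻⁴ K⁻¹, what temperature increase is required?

ΔT ≈ 0.260 K

ΔT = Δh/(αH) = 0.12 / (2.2×10⁻⁴ × 2100) ≈ 0.2597 K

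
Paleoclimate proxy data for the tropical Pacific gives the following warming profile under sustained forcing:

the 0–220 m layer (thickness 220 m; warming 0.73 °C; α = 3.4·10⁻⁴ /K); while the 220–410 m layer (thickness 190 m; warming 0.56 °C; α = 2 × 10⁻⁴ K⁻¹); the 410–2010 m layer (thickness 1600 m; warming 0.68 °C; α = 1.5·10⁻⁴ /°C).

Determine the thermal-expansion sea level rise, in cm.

23.9 cm

Layer 1: 0.73 × 3.4×10⁻⁴ × 220 = 0.054604 m
0.56 × 190 × 2×10⁻⁴ = 0.02128 m
410–2010 m: 0.68 × 1600 × 1.5×10⁻⁴ = 0.16320 m
Δh = 0.054604 + 0.02128 + 0.16320 = 0.239084 m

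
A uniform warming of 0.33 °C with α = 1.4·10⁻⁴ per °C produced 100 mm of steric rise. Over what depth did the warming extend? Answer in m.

H = Δh/(αΔT) = 0.1 / (1.4×10⁻⁴ × 0.33) ≈ 2165 m

about 2200 m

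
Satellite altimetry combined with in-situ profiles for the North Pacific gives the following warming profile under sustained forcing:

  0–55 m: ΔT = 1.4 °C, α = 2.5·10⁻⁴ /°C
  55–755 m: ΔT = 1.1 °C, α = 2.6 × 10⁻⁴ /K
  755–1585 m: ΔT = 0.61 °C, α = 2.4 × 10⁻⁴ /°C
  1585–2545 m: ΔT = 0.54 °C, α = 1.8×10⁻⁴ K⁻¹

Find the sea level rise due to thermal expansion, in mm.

2.5×10⁻⁴ × 55 × 1.4 = 0.01925 m
55–755 m: 2.6×10⁻⁴ × 700 × 1.1 = 0.20020 m
755–1585 m: 2.4×10⁻⁴ × 830 × 0.61 = 0.121512 m
0.54 × 1.8×10⁻⁴ × 960 = 0.093312 m
Δh = 0.01925 + 0.20020 + 0.121512 + 0.093312 = 0.434274 m ≈ 434 mm

about 434 mm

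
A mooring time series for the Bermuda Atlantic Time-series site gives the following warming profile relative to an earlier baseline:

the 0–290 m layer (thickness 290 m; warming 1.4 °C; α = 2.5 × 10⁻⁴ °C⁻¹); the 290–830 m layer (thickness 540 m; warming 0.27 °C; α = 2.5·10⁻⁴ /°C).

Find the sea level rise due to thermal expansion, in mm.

Δh ≈ 138 mm

0–290 m: 2.5×10⁻⁴ × 290 × 1.4 = 0.10150 m
2.5×10⁻⁴ × 540 × 0.27 = 0.03645 m
Δh = 0.10150 + 0.03645 = 0.13795 m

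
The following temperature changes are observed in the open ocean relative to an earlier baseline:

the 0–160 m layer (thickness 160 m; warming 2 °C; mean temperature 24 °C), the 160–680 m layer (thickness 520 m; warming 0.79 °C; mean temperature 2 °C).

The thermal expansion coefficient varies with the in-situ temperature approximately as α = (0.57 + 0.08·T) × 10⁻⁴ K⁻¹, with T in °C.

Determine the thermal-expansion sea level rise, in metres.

0.110 m

Layer 1: α = (0.57 + 0.08×24)×10⁻⁴ = 2.49×10⁻⁴ K⁻¹
Layer 2: α = (0.57 + 0.08×2)×10⁻⁴ = 0.73×10⁻⁴ K⁻¹
Layer 1: 160 × 2 × 2.49×10⁻⁴ = 0.07968 m
Layer 2: 0.79 × 0.73×10⁻⁴ × 520 = 0.0299884 m
Δh = 0.07968 + 0.0299884 = 0.1096684 m ≈ 0.110 m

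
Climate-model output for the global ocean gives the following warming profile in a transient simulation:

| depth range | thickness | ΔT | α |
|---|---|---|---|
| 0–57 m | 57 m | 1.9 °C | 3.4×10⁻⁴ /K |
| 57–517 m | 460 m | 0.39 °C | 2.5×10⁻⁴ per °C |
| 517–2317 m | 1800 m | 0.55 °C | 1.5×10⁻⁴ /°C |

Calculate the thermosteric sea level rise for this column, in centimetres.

Δh = 23 cm

57 × 1.9 × 3.4×10⁻⁴ = 0.036822 m
Layer 2: 0.39 × 2.5×10⁻⁴ × 460 = 0.04485 m
1.5×10⁻⁴ × 1800 × 0.55 = 0.14850 m
Δh = 0.036822 + 0.04485 + 0.14850 = 0.230172 m ≈ 23 cm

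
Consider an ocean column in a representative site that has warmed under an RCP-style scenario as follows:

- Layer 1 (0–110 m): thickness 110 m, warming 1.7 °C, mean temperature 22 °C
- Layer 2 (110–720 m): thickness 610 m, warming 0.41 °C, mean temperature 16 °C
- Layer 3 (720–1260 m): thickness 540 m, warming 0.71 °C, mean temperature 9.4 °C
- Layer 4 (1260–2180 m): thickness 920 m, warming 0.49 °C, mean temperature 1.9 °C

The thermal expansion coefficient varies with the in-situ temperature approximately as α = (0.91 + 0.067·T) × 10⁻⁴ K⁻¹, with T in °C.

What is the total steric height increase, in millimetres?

Layer 1: α = (0.91 + 0.067×22)×10⁻⁴ = 2.384×10⁻⁴ K⁻¹
Layer 2: α = (0.91 + 0.067×16)×10⁻⁴ = 1.982×10⁻⁴ K⁻¹
Layer 3: α = (0.91 + 0.067×9.4)×10⁻⁴ = 1.5398×10⁻⁴ K⁻¹
Layer 4: α = (0.91 + 0.067×1.9)×10⁻⁴ = 1.0373×10⁻⁴ K⁻¹
0–110 m: 110 × 2.384×10⁻⁴ × 1.7 = 0.0445808 m
110–720 m: 1.982×10⁻⁴ × 610 × 0.41 = 0.04956982 m
Layer 3: 540 × 0.71 × 1.5398×10⁻⁴ = 0.059035932 m
1260–2180 m: 920 × 1.0373×10⁻⁴ × 0.49 = 0.046761484 m
Δh = 0.0445808 + 0.04956982 + 0.059035932 + 0.046761484 = 0.199948036 m

about 200 mm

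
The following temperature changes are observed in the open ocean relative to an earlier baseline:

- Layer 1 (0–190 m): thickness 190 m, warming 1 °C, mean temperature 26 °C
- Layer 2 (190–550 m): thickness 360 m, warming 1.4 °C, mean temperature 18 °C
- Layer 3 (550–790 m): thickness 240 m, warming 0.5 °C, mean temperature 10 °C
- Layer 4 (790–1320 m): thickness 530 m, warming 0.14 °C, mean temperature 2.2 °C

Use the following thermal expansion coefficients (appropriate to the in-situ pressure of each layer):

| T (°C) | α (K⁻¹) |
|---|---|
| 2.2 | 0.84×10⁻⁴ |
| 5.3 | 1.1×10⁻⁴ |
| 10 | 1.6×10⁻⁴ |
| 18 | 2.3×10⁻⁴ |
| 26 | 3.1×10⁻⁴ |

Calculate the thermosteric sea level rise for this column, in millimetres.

Layer 1 at 26 °C → α = 3.1×10⁻⁴ K⁻¹
Layer 2 at 18 °C → α = 2.3×10⁻⁴ K⁻¹
Layer 3 at 10 °C → α = 1.6×10⁻⁴ K⁻¹
Layer 4 at 2.2 °C → α = 0.84×10⁻⁴ K⁻¹
1 × 190 × 3.1×10⁻⁴ = 0.05890 m
2.3×10⁻⁴ × 1.4 × 360 = 0.11592 m
Layer 3: 0.5 × 1.6×10⁻⁴ × 240 = 0.01920 m
790–1320 m: 0.14 × 530 × 0.84×10⁻⁴ = 0.0062328 m
Δh = 0.05890 + 0.11592 + 0.01920 + 0.0062328 = 0.2002528 m

Δh = 200 mm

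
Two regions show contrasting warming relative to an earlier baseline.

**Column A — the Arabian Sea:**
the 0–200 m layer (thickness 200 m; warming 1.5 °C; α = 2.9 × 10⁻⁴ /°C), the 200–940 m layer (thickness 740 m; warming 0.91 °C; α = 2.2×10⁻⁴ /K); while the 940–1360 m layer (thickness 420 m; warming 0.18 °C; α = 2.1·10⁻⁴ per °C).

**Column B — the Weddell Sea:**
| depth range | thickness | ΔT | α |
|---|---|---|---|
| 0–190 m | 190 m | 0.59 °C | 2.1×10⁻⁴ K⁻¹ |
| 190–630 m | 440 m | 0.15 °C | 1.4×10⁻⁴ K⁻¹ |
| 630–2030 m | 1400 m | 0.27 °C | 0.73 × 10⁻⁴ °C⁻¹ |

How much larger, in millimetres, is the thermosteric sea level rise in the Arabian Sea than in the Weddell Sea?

A 0–200 m: 1.5 × 2.9×10⁻⁴ × 200 = 0.08700 m
A 0.91 × 2.2×10⁻⁴ × 740 = 0.148148 m
A 940–1360 m: 420 × 0.18 × 2.1×10⁻⁴ = 0.015876 m
A total: 0.251024 m
B 190 × 0.59 × 2.1×10⁻⁴ = 0.023541 m
B 440 × 1.4×10⁻⁴ × 0.15 = 0.00924 m
B 630–2030 m: 1400 × 0.73×10⁻⁴ × 0.27 = 0.027594 m
B total: 0.060375 m
Difference: 0.251024 − 0.060375 = 0.190649 m

190 mm larger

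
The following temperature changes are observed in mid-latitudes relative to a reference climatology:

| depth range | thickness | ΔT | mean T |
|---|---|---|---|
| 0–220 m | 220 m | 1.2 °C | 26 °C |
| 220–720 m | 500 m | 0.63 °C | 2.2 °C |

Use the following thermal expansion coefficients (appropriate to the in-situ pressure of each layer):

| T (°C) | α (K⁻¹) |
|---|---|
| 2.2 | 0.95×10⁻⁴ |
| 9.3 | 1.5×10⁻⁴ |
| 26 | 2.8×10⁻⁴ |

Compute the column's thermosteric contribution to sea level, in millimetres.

Δh ≈ 104 mm

Layer 1 at 26 °C → α = 2.8×10⁻⁴ K⁻¹
Layer 2 at 2.2 °C → α = 0.95×10⁻⁴ K⁻¹
220 × 1.2 × 2.8×10⁻⁴ = 0.07392 m
Layer 2: 0.63 × 0.95×10⁻⁴ × 500 = 0.029925 m
Δh = 0.07392 + 0.029925 = 0.103845 m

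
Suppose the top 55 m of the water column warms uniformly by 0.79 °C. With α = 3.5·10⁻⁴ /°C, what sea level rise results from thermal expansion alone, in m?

Δh = 0.015 m

Δh = αΔT·H = 3.5×10⁻⁴ × 0.79 × 55 = 0.0152075 m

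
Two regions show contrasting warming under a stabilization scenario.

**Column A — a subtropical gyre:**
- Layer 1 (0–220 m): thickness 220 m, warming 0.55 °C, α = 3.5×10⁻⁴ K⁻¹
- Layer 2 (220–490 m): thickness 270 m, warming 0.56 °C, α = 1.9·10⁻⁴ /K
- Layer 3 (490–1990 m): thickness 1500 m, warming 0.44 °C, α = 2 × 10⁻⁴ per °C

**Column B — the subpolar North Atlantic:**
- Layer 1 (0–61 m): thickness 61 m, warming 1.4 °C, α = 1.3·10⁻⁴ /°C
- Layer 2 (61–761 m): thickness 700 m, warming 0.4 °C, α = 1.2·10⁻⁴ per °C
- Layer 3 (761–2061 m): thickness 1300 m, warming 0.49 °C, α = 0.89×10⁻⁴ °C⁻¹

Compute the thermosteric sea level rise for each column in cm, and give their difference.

A: 20 cm; B: 10 cm; difference 10 cm

A Layer 1: 3.5×10⁻⁴ × 0.55 × 220 = 0.04235 m
A 270 × 1.9×10⁻⁴ × 0.56 = 0.028728 m
A 490–1990 m: 1500 × 0.44 × 2×10⁻⁴ = 0.13200 m
A total: 0.203078 m
B 61 × 1.4 × 1.3×10⁻⁴ = 0.011102 m
B 1.2×10⁻⁴ × 700 × 0.4 = 0.03360 m
B 761–2061 m: 0.89×10⁻⁴ × 0.49 × 1300 = 0.056693 m
B total: 0.101395 m
Difference: 0.203078 − 0.101395 = 0.101683 m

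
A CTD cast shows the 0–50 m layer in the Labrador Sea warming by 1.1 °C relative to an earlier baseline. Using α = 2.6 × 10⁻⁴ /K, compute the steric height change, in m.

Δh = αΔT·H = 2.6×10⁻⁴ × 1.1 × 50 = 0.01430 m

Δh = 0.0143 m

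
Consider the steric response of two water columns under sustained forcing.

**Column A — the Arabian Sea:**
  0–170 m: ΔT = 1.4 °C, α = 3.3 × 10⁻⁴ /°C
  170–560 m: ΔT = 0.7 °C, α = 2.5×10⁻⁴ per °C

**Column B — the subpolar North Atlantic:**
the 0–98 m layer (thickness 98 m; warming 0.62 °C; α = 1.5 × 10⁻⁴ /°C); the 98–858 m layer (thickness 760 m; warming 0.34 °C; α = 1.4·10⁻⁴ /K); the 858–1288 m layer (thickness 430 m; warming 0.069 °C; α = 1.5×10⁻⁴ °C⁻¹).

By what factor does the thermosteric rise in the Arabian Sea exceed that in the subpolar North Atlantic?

a factor of 3.0

A 0–170 m: 170 × 1.4 × 3.3×10⁻⁴ = 0.07854 m
A 0.7 × 390 × 2.5×10⁻⁴ = 0.06825 m
A total: 0.14679 m
B 0–98 m: 1.5×10⁻⁴ × 98 × 0.62 = 0.009114 m
B 98–858 m: 0.34 × 1.4×10⁻⁴ × 760 = 0.036176 m
B 858–1288 m: 430 × 0.069 × 1.5×10⁻⁴ = 0.0044505 m
B total: 0.0497405 m
Ratio: 0.14679 / 0.0497405 ≈ 2.951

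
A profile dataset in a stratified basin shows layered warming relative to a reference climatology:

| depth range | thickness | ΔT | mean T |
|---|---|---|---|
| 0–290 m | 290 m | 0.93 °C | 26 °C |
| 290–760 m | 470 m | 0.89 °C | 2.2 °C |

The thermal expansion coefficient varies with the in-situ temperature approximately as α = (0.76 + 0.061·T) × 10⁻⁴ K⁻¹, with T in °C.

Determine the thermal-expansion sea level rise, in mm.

Layer 1: α = (0.76 + 0.061×26)×10⁻⁴ = 2.346×10⁻⁴ K⁻¹
Layer 2: α = (0.76 + 0.061×2.2)×10⁻⁴ = 0.8942×10⁻⁴ K⁻¹
0.93 × 290 × 2.346×10⁻⁴ = 0.06327162 m
290–760 m: 0.8942×10⁻⁴ × 470 × 0.89 = 0.037404386 m
Δh = 0.06327162 + 0.037404386 = 0.100676006 m ≈ 101 mm

about 101 mm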